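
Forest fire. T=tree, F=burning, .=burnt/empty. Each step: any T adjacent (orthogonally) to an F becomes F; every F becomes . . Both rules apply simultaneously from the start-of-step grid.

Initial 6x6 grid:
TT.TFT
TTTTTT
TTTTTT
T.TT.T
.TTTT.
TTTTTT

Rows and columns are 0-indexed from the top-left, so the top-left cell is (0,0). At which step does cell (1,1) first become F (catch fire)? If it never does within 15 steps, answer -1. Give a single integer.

Step 1: cell (1,1)='T' (+3 fires, +1 burnt)
Step 2: cell (1,1)='T' (+3 fires, +3 burnt)
Step 3: cell (1,1)='T' (+3 fires, +3 burnt)
Step 4: cell (1,1)='F' (+4 fires, +3 burnt)
  -> target ignites at step 4
Step 5: cell (1,1)='.' (+5 fires, +4 burnt)
Step 6: cell (1,1)='.' (+5 fires, +5 burnt)
Step 7: cell (1,1)='.' (+4 fires, +5 burnt)
Step 8: cell (1,1)='.' (+2 fires, +4 burnt)
Step 9: cell (1,1)='.' (+1 fires, +2 burnt)
Step 10: cell (1,1)='.' (+0 fires, +1 burnt)
  fire out at step 10

4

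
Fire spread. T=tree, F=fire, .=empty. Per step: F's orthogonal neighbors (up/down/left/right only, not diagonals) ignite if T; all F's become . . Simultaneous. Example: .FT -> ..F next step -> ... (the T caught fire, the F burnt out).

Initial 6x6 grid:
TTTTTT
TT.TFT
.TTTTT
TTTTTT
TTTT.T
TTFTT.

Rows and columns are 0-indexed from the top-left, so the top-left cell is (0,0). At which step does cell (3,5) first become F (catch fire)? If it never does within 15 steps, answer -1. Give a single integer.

Step 1: cell (3,5)='T' (+7 fires, +2 burnt)
Step 2: cell (3,5)='T' (+10 fires, +7 burnt)
Step 3: cell (3,5)='F' (+6 fires, +10 burnt)
  -> target ignites at step 3
Step 4: cell (3,5)='.' (+4 fires, +6 burnt)
Step 5: cell (3,5)='.' (+2 fires, +4 burnt)
Step 6: cell (3,5)='.' (+1 fires, +2 burnt)
Step 7: cell (3,5)='.' (+0 fires, +1 burnt)
  fire out at step 7

3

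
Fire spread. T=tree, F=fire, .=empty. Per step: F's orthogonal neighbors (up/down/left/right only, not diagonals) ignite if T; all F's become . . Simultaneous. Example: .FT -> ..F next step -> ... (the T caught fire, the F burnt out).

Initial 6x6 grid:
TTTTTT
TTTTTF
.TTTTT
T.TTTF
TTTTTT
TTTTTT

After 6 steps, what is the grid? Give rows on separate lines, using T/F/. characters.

Step 1: 5 trees catch fire, 2 burn out
  TTTTTF
  TTTTF.
  .TTTTF
  T.TTF.
  TTTTTF
  TTTTTT
Step 2: 6 trees catch fire, 5 burn out
  TTTTF.
  TTTF..
  .TTTF.
  T.TF..
  TTTTF.
  TTTTTF
Step 3: 6 trees catch fire, 6 burn out
  TTTF..
  TTF...
  .TTF..
  T.F...
  TTTF..
  TTTTF.
Step 4: 5 trees catch fire, 6 burn out
  TTF...
  TF....
  .TF...
  T.....
  TTF...
  TTTF..
Step 5: 5 trees catch fire, 5 burn out
  TF....
  F.....
  .F....
  T.....
  TF....
  TTF...
Step 6: 3 trees catch fire, 5 burn out
  F.....
  ......
  ......
  T.....
  F.....
  TF....

F.....
......
......
T.....
F.....
TF....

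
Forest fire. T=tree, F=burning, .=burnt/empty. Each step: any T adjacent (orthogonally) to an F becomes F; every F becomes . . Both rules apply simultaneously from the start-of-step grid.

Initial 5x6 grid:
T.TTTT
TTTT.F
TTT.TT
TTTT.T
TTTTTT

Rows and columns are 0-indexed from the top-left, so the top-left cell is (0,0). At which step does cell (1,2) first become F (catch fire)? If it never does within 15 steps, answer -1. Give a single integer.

Step 1: cell (1,2)='T' (+2 fires, +1 burnt)
Step 2: cell (1,2)='T' (+3 fires, +2 burnt)
Step 3: cell (1,2)='T' (+2 fires, +3 burnt)
Step 4: cell (1,2)='T' (+3 fires, +2 burnt)
Step 5: cell (1,2)='F' (+2 fires, +3 burnt)
  -> target ignites at step 5
Step 6: cell (1,2)='.' (+4 fires, +2 burnt)
Step 7: cell (1,2)='.' (+4 fires, +4 burnt)
Step 8: cell (1,2)='.' (+4 fires, +4 burnt)
Step 9: cell (1,2)='.' (+1 fires, +4 burnt)
Step 10: cell (1,2)='.' (+0 fires, +1 burnt)
  fire out at step 10

5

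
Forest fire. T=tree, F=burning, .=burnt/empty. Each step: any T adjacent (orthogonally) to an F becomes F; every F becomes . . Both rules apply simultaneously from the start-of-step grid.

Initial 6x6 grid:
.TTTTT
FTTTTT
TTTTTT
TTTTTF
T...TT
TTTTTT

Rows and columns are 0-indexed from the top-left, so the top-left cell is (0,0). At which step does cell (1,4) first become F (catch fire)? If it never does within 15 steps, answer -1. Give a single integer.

Step 1: cell (1,4)='T' (+5 fires, +2 burnt)
Step 2: cell (1,4)='T' (+9 fires, +5 burnt)
Step 3: cell (1,4)='F' (+10 fires, +9 burnt)
  -> target ignites at step 3
Step 4: cell (1,4)='.' (+4 fires, +10 burnt)
Step 5: cell (1,4)='.' (+2 fires, +4 burnt)
Step 6: cell (1,4)='.' (+0 fires, +2 burnt)
  fire out at step 6

3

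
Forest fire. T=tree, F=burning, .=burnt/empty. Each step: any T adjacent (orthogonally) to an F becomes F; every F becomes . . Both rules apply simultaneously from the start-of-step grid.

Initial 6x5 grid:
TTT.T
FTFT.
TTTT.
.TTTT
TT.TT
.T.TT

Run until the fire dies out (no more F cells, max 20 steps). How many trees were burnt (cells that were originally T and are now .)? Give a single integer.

Answer: 20

Derivation:
Step 1: +6 fires, +2 burnt (F count now 6)
Step 2: +4 fires, +6 burnt (F count now 4)
Step 3: +2 fires, +4 burnt (F count now 2)
Step 4: +3 fires, +2 burnt (F count now 3)
Step 5: +4 fires, +3 burnt (F count now 4)
Step 6: +1 fires, +4 burnt (F count now 1)
Step 7: +0 fires, +1 burnt (F count now 0)
Fire out after step 7
Initially T: 21, now '.': 29
Total burnt (originally-T cells now '.'): 20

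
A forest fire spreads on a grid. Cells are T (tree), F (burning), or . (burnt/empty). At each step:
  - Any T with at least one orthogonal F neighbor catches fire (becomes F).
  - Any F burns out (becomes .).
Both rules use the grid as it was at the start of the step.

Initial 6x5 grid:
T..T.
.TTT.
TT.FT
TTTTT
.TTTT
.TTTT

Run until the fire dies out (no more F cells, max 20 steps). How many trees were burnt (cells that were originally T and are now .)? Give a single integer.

Step 1: +3 fires, +1 burnt (F count now 3)
Step 2: +5 fires, +3 burnt (F count now 5)
Step 3: +5 fires, +5 burnt (F count now 5)
Step 4: +5 fires, +5 burnt (F count now 5)
Step 5: +2 fires, +5 burnt (F count now 2)
Step 6: +0 fires, +2 burnt (F count now 0)
Fire out after step 6
Initially T: 21, now '.': 29
Total burnt (originally-T cells now '.'): 20

Answer: 20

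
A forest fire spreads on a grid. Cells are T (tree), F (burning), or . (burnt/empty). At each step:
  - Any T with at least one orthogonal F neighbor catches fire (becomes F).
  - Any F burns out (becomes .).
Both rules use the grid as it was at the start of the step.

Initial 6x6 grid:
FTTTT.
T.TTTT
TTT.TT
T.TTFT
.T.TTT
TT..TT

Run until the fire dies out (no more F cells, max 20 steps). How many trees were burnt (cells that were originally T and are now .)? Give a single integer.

Answer: 23

Derivation:
Step 1: +6 fires, +2 burnt (F count now 6)
Step 2: +8 fires, +6 burnt (F count now 8)
Step 3: +9 fires, +8 burnt (F count now 9)
Step 4: +0 fires, +9 burnt (F count now 0)
Fire out after step 4
Initially T: 26, now '.': 33
Total burnt (originally-T cells now '.'): 23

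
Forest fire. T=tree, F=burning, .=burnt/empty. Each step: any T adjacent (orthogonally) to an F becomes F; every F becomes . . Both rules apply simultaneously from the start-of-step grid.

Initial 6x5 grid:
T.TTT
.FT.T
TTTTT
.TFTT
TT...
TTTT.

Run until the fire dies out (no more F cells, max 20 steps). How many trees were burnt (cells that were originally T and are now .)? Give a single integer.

Step 1: +5 fires, +2 burnt (F count now 5)
Step 2: +5 fires, +5 burnt (F count now 5)
Step 3: +4 fires, +5 burnt (F count now 4)
Step 4: +4 fires, +4 burnt (F count now 4)
Step 5: +1 fires, +4 burnt (F count now 1)
Step 6: +0 fires, +1 burnt (F count now 0)
Fire out after step 6
Initially T: 20, now '.': 29
Total burnt (originally-T cells now '.'): 19

Answer: 19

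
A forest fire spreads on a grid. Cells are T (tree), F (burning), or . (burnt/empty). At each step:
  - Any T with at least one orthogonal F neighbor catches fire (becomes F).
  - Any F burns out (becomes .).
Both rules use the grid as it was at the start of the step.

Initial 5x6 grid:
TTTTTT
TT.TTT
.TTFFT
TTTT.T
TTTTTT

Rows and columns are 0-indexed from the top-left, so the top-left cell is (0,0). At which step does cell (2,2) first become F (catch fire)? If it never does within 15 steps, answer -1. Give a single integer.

Step 1: cell (2,2)='F' (+5 fires, +2 burnt)
  -> target ignites at step 1
Step 2: cell (2,2)='.' (+7 fires, +5 burnt)
Step 3: cell (2,2)='.' (+7 fires, +7 burnt)
Step 4: cell (2,2)='.' (+4 fires, +7 burnt)
Step 5: cell (2,2)='.' (+2 fires, +4 burnt)
Step 6: cell (2,2)='.' (+0 fires, +2 burnt)
  fire out at step 6

1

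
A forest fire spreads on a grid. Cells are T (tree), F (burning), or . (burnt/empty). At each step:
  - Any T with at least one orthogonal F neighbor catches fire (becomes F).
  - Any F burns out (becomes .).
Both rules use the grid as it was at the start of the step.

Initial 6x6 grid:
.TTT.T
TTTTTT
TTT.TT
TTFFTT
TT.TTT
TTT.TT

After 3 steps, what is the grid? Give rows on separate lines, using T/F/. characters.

Step 1: 4 trees catch fire, 2 burn out
  .TTT.T
  TTTTTT
  TTF.TT
  TF..FT
  TT.FTT
  TTT.TT
Step 2: 7 trees catch fire, 4 burn out
  .TTT.T
  TTFTTT
  TF..FT
  F....F
  TF..FT
  TTT.TT
Step 3: 10 trees catch fire, 7 burn out
  .TFT.T
  TF.FFT
  F....F
  ......
  F....F
  TFT.FT

.TFT.T
TF.FFT
F....F
......
F....F
TFT.FT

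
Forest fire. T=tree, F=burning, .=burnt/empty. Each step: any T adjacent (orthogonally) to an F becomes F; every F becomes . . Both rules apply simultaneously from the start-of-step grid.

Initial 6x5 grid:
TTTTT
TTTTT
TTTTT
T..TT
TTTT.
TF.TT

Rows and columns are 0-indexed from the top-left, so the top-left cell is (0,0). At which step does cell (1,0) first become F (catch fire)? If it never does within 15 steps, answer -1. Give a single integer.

Step 1: cell (1,0)='T' (+2 fires, +1 burnt)
Step 2: cell (1,0)='T' (+2 fires, +2 burnt)
Step 3: cell (1,0)='T' (+2 fires, +2 burnt)
Step 4: cell (1,0)='T' (+3 fires, +2 burnt)
Step 5: cell (1,0)='F' (+5 fires, +3 burnt)
  -> target ignites at step 5
Step 6: cell (1,0)='.' (+5 fires, +5 burnt)
Step 7: cell (1,0)='.' (+4 fires, +5 burnt)
Step 8: cell (1,0)='.' (+2 fires, +4 burnt)
Step 9: cell (1,0)='.' (+0 fires, +2 burnt)
  fire out at step 9

5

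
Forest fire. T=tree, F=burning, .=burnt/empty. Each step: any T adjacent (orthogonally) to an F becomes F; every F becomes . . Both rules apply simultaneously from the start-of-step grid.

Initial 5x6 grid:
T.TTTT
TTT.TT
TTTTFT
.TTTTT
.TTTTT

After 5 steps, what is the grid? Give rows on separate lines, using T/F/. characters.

Step 1: 4 trees catch fire, 1 burn out
  T.TTTT
  TTT.FT
  TTTF.F
  .TTTFT
  .TTTTT
Step 2: 6 trees catch fire, 4 burn out
  T.TTFT
  TTT..F
  TTF...
  .TTF.F
  .TTTFT
Step 3: 7 trees catch fire, 6 burn out
  T.TF.F
  TTF...
  TF....
  .TF...
  .TTF.F
Step 4: 5 trees catch fire, 7 burn out
  T.F...
  TF....
  F.....
  .F....
  .TF...
Step 5: 2 trees catch fire, 5 burn out
  T.....
  F.....
  ......
  ......
  .F....

T.....
F.....
......
......
.F....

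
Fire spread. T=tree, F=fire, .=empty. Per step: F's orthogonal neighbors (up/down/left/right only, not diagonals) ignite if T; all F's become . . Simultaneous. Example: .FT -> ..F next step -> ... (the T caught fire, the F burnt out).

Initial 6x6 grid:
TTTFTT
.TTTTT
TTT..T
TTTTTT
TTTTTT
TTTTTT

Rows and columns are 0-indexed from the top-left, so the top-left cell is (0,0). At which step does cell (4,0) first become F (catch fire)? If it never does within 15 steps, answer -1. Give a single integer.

Step 1: cell (4,0)='T' (+3 fires, +1 burnt)
Step 2: cell (4,0)='T' (+4 fires, +3 burnt)
Step 3: cell (4,0)='T' (+4 fires, +4 burnt)
Step 4: cell (4,0)='T' (+3 fires, +4 burnt)
Step 5: cell (4,0)='T' (+5 fires, +3 burnt)
Step 6: cell (4,0)='T' (+6 fires, +5 burnt)
Step 7: cell (4,0)='F' (+5 fires, +6 burnt)
  -> target ignites at step 7
Step 8: cell (4,0)='.' (+2 fires, +5 burnt)
Step 9: cell (4,0)='.' (+0 fires, +2 burnt)
  fire out at step 9

7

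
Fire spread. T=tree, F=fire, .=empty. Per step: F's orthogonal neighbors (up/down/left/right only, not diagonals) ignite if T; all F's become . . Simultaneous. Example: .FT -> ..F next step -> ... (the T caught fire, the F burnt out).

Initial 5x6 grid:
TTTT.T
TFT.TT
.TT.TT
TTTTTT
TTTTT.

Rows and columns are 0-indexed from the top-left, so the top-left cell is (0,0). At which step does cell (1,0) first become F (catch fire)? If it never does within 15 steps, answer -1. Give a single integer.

Step 1: cell (1,0)='F' (+4 fires, +1 burnt)
  -> target ignites at step 1
Step 2: cell (1,0)='.' (+4 fires, +4 burnt)
Step 3: cell (1,0)='.' (+4 fires, +4 burnt)
Step 4: cell (1,0)='.' (+3 fires, +4 burnt)
Step 5: cell (1,0)='.' (+2 fires, +3 burnt)
Step 6: cell (1,0)='.' (+3 fires, +2 burnt)
Step 7: cell (1,0)='.' (+2 fires, +3 burnt)
Step 8: cell (1,0)='.' (+1 fires, +2 burnt)
Step 9: cell (1,0)='.' (+1 fires, +1 burnt)
Step 10: cell (1,0)='.' (+0 fires, +1 burnt)
  fire out at step 10

1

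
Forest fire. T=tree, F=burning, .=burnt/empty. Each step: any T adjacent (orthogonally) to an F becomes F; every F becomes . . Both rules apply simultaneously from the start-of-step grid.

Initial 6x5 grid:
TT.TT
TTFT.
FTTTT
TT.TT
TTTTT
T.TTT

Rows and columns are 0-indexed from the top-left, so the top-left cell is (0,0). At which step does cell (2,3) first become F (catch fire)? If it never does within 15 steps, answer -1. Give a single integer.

Step 1: cell (2,3)='T' (+6 fires, +2 burnt)
Step 2: cell (2,3)='F' (+6 fires, +6 burnt)
  -> target ignites at step 2
Step 3: cell (2,3)='.' (+5 fires, +6 burnt)
Step 4: cell (2,3)='.' (+3 fires, +5 burnt)
Step 5: cell (2,3)='.' (+3 fires, +3 burnt)
Step 6: cell (2,3)='.' (+1 fires, +3 burnt)
Step 7: cell (2,3)='.' (+0 fires, +1 burnt)
  fire out at step 7

2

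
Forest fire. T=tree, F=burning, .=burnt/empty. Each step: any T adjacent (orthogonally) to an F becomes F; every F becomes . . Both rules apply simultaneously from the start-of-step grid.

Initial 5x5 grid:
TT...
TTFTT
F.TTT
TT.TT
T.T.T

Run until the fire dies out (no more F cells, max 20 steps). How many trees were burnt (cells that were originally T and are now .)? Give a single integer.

Step 1: +5 fires, +2 burnt (F count now 5)
Step 2: +6 fires, +5 burnt (F count now 6)
Step 3: +2 fires, +6 burnt (F count now 2)
Step 4: +1 fires, +2 burnt (F count now 1)
Step 5: +1 fires, +1 burnt (F count now 1)
Step 6: +0 fires, +1 burnt (F count now 0)
Fire out after step 6
Initially T: 16, now '.': 24
Total burnt (originally-T cells now '.'): 15

Answer: 15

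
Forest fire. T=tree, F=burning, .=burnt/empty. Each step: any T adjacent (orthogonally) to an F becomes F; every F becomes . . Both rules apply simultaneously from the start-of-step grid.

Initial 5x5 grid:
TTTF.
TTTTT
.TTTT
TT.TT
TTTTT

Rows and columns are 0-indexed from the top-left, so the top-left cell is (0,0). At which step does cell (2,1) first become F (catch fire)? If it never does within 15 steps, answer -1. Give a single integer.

Step 1: cell (2,1)='T' (+2 fires, +1 burnt)
Step 2: cell (2,1)='T' (+4 fires, +2 burnt)
Step 3: cell (2,1)='T' (+5 fires, +4 burnt)
Step 4: cell (2,1)='F' (+4 fires, +5 burnt)
  -> target ignites at step 4
Step 5: cell (2,1)='.' (+3 fires, +4 burnt)
Step 6: cell (2,1)='.' (+2 fires, +3 burnt)
Step 7: cell (2,1)='.' (+1 fires, +2 burnt)
Step 8: cell (2,1)='.' (+0 fires, +1 burnt)
  fire out at step 8

4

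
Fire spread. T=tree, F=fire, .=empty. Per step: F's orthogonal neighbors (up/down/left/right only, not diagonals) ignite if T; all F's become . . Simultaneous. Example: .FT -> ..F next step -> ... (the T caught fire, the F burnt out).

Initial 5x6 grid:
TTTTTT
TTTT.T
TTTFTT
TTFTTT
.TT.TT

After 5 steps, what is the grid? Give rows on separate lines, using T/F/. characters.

Step 1: 6 trees catch fire, 2 burn out
  TTTTTT
  TTTF.T
  TTF.FT
  TF.FTT
  .TF.TT
Step 2: 7 trees catch fire, 6 burn out
  TTTFTT
  TTF..T
  TF...F
  F...FT
  .F..TT
Step 3: 7 trees catch fire, 7 burn out
  TTF.FT
  TF...F
  F.....
  .....F
  ....FT
Step 4: 4 trees catch fire, 7 burn out
  TF...F
  F.....
  ......
  ......
  .....F
Step 5: 1 trees catch fire, 4 burn out
  F.....
  ......
  ......
  ......
  ......

F.....
......
......
......
......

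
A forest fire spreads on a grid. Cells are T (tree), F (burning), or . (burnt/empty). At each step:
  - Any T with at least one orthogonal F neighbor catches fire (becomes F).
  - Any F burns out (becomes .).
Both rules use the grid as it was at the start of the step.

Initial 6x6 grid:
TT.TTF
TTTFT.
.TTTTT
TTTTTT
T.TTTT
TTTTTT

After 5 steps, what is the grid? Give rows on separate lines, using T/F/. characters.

Step 1: 5 trees catch fire, 2 burn out
  TT.FF.
  TTF.F.
  .TTFTT
  TTTTTT
  T.TTTT
  TTTTTT
Step 2: 4 trees catch fire, 5 burn out
  TT....
  TF....
  .TF.FT
  TTTFTT
  T.TTTT
  TTTTTT
Step 3: 7 trees catch fire, 4 burn out
  TF....
  F.....
  .F...F
  TTF.FT
  T.TFTT
  TTTTTT
Step 4: 6 trees catch fire, 7 burn out
  F.....
  ......
  ......
  TF...F
  T.F.FT
  TTTFTT
Step 5: 4 trees catch fire, 6 burn out
  ......
  ......
  ......
  F.....
  T....F
  TTF.FT

......
......
......
F.....
T....F
TTF.FT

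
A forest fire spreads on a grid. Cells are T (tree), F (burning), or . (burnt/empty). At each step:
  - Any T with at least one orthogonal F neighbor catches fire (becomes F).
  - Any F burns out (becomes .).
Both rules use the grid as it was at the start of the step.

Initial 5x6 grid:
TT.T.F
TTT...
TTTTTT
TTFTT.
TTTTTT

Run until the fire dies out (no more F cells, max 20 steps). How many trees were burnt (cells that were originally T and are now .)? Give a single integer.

Answer: 21

Derivation:
Step 1: +4 fires, +2 burnt (F count now 4)
Step 2: +7 fires, +4 burnt (F count now 7)
Step 3: +5 fires, +7 burnt (F count now 5)
Step 4: +4 fires, +5 burnt (F count now 4)
Step 5: +1 fires, +4 burnt (F count now 1)
Step 6: +0 fires, +1 burnt (F count now 0)
Fire out after step 6
Initially T: 22, now '.': 29
Total burnt (originally-T cells now '.'): 21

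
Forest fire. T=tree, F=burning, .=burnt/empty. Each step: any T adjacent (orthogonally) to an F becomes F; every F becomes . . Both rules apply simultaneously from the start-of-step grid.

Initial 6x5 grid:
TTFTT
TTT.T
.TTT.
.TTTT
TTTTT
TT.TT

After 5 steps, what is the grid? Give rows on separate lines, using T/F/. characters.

Step 1: 3 trees catch fire, 1 burn out
  TF.FT
  TTF.T
  .TTT.
  .TTTT
  TTTTT
  TT.TT
Step 2: 4 trees catch fire, 3 burn out
  F...F
  TF..T
  .TFT.
  .TTTT
  TTTTT
  TT.TT
Step 3: 5 trees catch fire, 4 burn out
  .....
  F...F
  .F.F.
  .TFTT
  TTTTT
  TT.TT
Step 4: 3 trees catch fire, 5 burn out
  .....
  .....
  .....
  .F.FT
  TTFTT
  TT.TT
Step 5: 3 trees catch fire, 3 burn out
  .....
  .....
  .....
  ....F
  TF.FT
  TT.TT

.....
.....
.....
....F
TF.FT
TT.TT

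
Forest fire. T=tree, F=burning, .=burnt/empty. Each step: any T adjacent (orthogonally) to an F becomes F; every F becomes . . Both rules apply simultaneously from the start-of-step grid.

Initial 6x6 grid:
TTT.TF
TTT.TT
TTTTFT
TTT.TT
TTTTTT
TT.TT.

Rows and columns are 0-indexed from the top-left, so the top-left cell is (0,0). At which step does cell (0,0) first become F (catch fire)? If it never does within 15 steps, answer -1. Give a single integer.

Step 1: cell (0,0)='T' (+6 fires, +2 burnt)
Step 2: cell (0,0)='T' (+3 fires, +6 burnt)
Step 3: cell (0,0)='T' (+6 fires, +3 burnt)
Step 4: cell (0,0)='T' (+6 fires, +6 burnt)
Step 5: cell (0,0)='T' (+4 fires, +6 burnt)
Step 6: cell (0,0)='F' (+3 fires, +4 burnt)
  -> target ignites at step 6
Step 7: cell (0,0)='.' (+1 fires, +3 burnt)
Step 8: cell (0,0)='.' (+0 fires, +1 burnt)
  fire out at step 8

6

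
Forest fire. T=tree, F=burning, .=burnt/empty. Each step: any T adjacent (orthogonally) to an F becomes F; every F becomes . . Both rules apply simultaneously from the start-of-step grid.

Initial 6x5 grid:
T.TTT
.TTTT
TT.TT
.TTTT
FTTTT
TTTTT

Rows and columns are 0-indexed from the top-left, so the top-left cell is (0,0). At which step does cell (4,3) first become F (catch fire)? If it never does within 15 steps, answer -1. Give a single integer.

Step 1: cell (4,3)='T' (+2 fires, +1 burnt)
Step 2: cell (4,3)='T' (+3 fires, +2 burnt)
Step 3: cell (4,3)='F' (+4 fires, +3 burnt)
  -> target ignites at step 3
Step 4: cell (4,3)='.' (+5 fires, +4 burnt)
Step 5: cell (4,3)='.' (+4 fires, +5 burnt)
Step 6: cell (4,3)='.' (+3 fires, +4 burnt)
Step 7: cell (4,3)='.' (+2 fires, +3 burnt)
Step 8: cell (4,3)='.' (+1 fires, +2 burnt)
Step 9: cell (4,3)='.' (+0 fires, +1 burnt)
  fire out at step 9

3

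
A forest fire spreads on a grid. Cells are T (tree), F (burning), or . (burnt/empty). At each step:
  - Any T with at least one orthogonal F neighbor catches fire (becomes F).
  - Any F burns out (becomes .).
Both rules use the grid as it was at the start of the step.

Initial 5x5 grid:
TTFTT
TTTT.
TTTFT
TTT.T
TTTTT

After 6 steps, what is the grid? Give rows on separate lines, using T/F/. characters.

Step 1: 6 trees catch fire, 2 burn out
  TF.FT
  TTFF.
  TTF.F
  TTT.T
  TTTTT
Step 2: 6 trees catch fire, 6 burn out
  F...F
  TF...
  TF...
  TTF.F
  TTTTT
Step 3: 5 trees catch fire, 6 burn out
  .....
  F....
  F....
  TF...
  TTFTF
Step 4: 3 trees catch fire, 5 burn out
  .....
  .....
  .....
  F....
  TF.F.
Step 5: 1 trees catch fire, 3 burn out
  .....
  .....
  .....
  .....
  F....
Step 6: 0 trees catch fire, 1 burn out
  .....
  .....
  .....
  .....
  .....

.....
.....
.....
.....
.....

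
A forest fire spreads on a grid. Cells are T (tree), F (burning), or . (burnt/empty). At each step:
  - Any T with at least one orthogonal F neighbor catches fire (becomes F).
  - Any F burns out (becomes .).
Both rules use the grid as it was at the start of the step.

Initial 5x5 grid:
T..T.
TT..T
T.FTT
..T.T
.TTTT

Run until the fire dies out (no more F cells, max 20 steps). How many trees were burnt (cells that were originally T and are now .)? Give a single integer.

Step 1: +2 fires, +1 burnt (F count now 2)
Step 2: +2 fires, +2 burnt (F count now 2)
Step 3: +4 fires, +2 burnt (F count now 4)
Step 4: +1 fires, +4 burnt (F count now 1)
Step 5: +0 fires, +1 burnt (F count now 0)
Fire out after step 5
Initially T: 14, now '.': 20
Total burnt (originally-T cells now '.'): 9

Answer: 9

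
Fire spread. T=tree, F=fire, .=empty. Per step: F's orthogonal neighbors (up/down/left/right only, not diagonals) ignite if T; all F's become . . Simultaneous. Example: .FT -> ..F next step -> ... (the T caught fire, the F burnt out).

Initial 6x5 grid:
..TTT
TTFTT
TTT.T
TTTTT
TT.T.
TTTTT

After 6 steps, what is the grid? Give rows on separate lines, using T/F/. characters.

Step 1: 4 trees catch fire, 1 burn out
  ..FTT
  TF.FT
  TTF.T
  TTTTT
  TT.T.
  TTTTT
Step 2: 5 trees catch fire, 4 burn out
  ...FT
  F...F
  TF..T
  TTFTT
  TT.T.
  TTTTT
Step 3: 5 trees catch fire, 5 burn out
  ....F
  .....
  F...F
  TF.FT
  TT.T.
  TTTTT
Step 4: 4 trees catch fire, 5 burn out
  .....
  .....
  .....
  F...F
  TF.F.
  TTTTT
Step 5: 3 trees catch fire, 4 burn out
  .....
  .....
  .....
  .....
  F....
  TFTFT
Step 6: 3 trees catch fire, 3 burn out
  .....
  .....
  .....
  .....
  .....
  F.F.F

.....
.....
.....
.....
.....
F.F.F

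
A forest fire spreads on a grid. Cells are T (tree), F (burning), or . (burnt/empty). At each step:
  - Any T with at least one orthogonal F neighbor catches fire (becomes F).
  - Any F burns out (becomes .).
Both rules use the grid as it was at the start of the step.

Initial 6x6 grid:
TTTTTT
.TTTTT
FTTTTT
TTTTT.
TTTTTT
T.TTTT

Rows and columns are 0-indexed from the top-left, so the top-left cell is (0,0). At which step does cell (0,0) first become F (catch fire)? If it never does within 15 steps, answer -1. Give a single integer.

Step 1: cell (0,0)='T' (+2 fires, +1 burnt)
Step 2: cell (0,0)='T' (+4 fires, +2 burnt)
Step 3: cell (0,0)='T' (+6 fires, +4 burnt)
Step 4: cell (0,0)='F' (+6 fires, +6 burnt)
  -> target ignites at step 4
Step 5: cell (0,0)='.' (+6 fires, +6 burnt)
Step 6: cell (0,0)='.' (+4 fires, +6 burnt)
Step 7: cell (0,0)='.' (+3 fires, +4 burnt)
Step 8: cell (0,0)='.' (+1 fires, +3 burnt)
Step 9: cell (0,0)='.' (+0 fires, +1 burnt)
  fire out at step 9

4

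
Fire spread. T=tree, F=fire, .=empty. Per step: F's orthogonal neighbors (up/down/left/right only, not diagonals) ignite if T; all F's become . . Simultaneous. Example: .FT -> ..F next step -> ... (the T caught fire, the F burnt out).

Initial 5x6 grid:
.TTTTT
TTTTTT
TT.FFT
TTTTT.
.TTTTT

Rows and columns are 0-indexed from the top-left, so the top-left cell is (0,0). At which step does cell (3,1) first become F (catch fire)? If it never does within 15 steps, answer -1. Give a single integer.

Step 1: cell (3,1)='T' (+5 fires, +2 burnt)
Step 2: cell (3,1)='T' (+7 fires, +5 burnt)
Step 3: cell (3,1)='F' (+6 fires, +7 burnt)
  -> target ignites at step 3
Step 4: cell (3,1)='.' (+5 fires, +6 burnt)
Step 5: cell (3,1)='.' (+1 fires, +5 burnt)
Step 6: cell (3,1)='.' (+0 fires, +1 burnt)
  fire out at step 6

3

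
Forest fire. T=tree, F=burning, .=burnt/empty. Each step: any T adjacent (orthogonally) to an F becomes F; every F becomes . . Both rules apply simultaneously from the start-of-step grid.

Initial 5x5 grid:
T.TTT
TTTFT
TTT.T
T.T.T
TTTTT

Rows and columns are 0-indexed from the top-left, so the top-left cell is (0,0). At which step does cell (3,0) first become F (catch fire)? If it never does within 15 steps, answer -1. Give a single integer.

Step 1: cell (3,0)='T' (+3 fires, +1 burnt)
Step 2: cell (3,0)='T' (+5 fires, +3 burnt)
Step 3: cell (3,0)='T' (+4 fires, +5 burnt)
Step 4: cell (3,0)='T' (+4 fires, +4 burnt)
Step 5: cell (3,0)='F' (+3 fires, +4 burnt)
  -> target ignites at step 5
Step 6: cell (3,0)='.' (+1 fires, +3 burnt)
Step 7: cell (3,0)='.' (+0 fires, +1 burnt)
  fire out at step 7

5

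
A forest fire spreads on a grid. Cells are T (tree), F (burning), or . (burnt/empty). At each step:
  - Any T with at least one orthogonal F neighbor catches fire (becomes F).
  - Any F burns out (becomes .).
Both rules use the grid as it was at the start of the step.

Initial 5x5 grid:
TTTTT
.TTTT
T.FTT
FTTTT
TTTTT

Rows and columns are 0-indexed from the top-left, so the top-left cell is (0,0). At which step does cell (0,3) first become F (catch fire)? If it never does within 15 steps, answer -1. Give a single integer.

Step 1: cell (0,3)='T' (+6 fires, +2 burnt)
Step 2: cell (0,3)='T' (+7 fires, +6 burnt)
Step 3: cell (0,3)='F' (+5 fires, +7 burnt)
  -> target ignites at step 3
Step 4: cell (0,3)='.' (+3 fires, +5 burnt)
Step 5: cell (0,3)='.' (+0 fires, +3 burnt)
  fire out at step 5

3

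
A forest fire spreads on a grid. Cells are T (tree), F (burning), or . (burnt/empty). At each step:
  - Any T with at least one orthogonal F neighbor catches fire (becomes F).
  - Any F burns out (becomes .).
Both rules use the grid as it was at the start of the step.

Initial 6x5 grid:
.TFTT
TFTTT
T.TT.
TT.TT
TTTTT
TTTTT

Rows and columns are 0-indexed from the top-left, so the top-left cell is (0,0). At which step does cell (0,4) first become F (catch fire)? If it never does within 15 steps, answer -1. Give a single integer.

Step 1: cell (0,4)='T' (+4 fires, +2 burnt)
Step 2: cell (0,4)='F' (+4 fires, +4 burnt)
  -> target ignites at step 2
Step 3: cell (0,4)='.' (+3 fires, +4 burnt)
Step 4: cell (0,4)='.' (+3 fires, +3 burnt)
Step 5: cell (0,4)='.' (+4 fires, +3 burnt)
Step 6: cell (0,4)='.' (+4 fires, +4 burnt)
Step 7: cell (0,4)='.' (+2 fires, +4 burnt)
Step 8: cell (0,4)='.' (+0 fires, +2 burnt)
  fire out at step 8

2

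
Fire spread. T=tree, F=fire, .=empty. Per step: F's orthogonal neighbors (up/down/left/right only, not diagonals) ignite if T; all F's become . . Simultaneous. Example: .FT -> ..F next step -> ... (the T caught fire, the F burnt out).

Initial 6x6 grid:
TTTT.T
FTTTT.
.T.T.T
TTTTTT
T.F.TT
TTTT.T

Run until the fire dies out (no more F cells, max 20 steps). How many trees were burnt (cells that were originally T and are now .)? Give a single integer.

Step 1: +4 fires, +2 burnt (F count now 4)
Step 2: +7 fires, +4 burnt (F count now 7)
Step 3: +6 fires, +7 burnt (F count now 6)
Step 4: +5 fires, +6 burnt (F count now 5)
Step 5: +2 fires, +5 burnt (F count now 2)
Step 6: +1 fires, +2 burnt (F count now 1)
Step 7: +0 fires, +1 burnt (F count now 0)
Fire out after step 7
Initially T: 26, now '.': 35
Total burnt (originally-T cells now '.'): 25

Answer: 25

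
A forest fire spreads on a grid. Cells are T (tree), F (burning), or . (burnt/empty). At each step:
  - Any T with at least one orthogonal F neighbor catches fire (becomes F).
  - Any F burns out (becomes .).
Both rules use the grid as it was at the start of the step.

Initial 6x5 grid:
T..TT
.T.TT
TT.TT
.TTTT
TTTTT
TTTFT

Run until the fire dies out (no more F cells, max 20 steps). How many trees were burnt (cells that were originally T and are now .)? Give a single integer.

Answer: 22

Derivation:
Step 1: +3 fires, +1 burnt (F count now 3)
Step 2: +4 fires, +3 burnt (F count now 4)
Step 3: +5 fires, +4 burnt (F count now 5)
Step 4: +4 fires, +5 burnt (F count now 4)
Step 5: +3 fires, +4 burnt (F count now 3)
Step 6: +3 fires, +3 burnt (F count now 3)
Step 7: +0 fires, +3 burnt (F count now 0)
Fire out after step 7
Initially T: 23, now '.': 29
Total burnt (originally-T cells now '.'): 22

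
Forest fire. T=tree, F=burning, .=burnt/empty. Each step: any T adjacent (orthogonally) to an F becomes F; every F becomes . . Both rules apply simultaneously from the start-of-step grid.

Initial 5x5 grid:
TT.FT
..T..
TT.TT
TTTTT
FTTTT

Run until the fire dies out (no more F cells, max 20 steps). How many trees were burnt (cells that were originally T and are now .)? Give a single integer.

Step 1: +3 fires, +2 burnt (F count now 3)
Step 2: +3 fires, +3 burnt (F count now 3)
Step 3: +3 fires, +3 burnt (F count now 3)
Step 4: +2 fires, +3 burnt (F count now 2)
Step 5: +2 fires, +2 burnt (F count now 2)
Step 6: +1 fires, +2 burnt (F count now 1)
Step 7: +0 fires, +1 burnt (F count now 0)
Fire out after step 7
Initially T: 17, now '.': 22
Total burnt (originally-T cells now '.'): 14

Answer: 14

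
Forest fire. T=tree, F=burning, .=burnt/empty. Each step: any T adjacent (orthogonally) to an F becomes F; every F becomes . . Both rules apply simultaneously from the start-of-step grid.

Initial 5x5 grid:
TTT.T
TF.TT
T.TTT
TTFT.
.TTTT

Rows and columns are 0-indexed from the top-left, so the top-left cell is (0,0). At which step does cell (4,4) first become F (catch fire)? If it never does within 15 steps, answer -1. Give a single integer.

Step 1: cell (4,4)='T' (+6 fires, +2 burnt)
Step 2: cell (4,4)='T' (+7 fires, +6 burnt)
Step 3: cell (4,4)='F' (+3 fires, +7 burnt)
  -> target ignites at step 3
Step 4: cell (4,4)='.' (+1 fires, +3 burnt)
Step 5: cell (4,4)='.' (+1 fires, +1 burnt)
Step 6: cell (4,4)='.' (+0 fires, +1 burnt)
  fire out at step 6

3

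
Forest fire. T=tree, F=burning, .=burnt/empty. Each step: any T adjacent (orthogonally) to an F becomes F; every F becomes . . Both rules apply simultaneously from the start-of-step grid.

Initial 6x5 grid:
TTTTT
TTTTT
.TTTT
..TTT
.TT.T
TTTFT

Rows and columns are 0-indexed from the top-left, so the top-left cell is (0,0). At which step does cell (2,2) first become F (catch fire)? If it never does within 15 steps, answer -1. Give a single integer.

Step 1: cell (2,2)='T' (+2 fires, +1 burnt)
Step 2: cell (2,2)='T' (+3 fires, +2 burnt)
Step 3: cell (2,2)='T' (+4 fires, +3 burnt)
Step 4: cell (2,2)='F' (+3 fires, +4 burnt)
  -> target ignites at step 4
Step 5: cell (2,2)='.' (+4 fires, +3 burnt)
Step 6: cell (2,2)='.' (+4 fires, +4 burnt)
Step 7: cell (2,2)='.' (+3 fires, +4 burnt)
Step 8: cell (2,2)='.' (+1 fires, +3 burnt)
Step 9: cell (2,2)='.' (+0 fires, +1 burnt)
  fire out at step 9

4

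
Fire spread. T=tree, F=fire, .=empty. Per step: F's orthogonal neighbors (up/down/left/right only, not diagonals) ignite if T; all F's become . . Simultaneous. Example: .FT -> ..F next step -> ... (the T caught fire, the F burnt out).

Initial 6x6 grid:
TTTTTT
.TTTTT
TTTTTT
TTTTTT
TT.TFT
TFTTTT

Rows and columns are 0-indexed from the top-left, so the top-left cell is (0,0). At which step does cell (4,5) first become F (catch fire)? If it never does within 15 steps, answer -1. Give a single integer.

Step 1: cell (4,5)='F' (+7 fires, +2 burnt)
  -> target ignites at step 1
Step 2: cell (4,5)='.' (+7 fires, +7 burnt)
Step 3: cell (4,5)='.' (+6 fires, +7 burnt)
Step 4: cell (4,5)='.' (+6 fires, +6 burnt)
Step 5: cell (4,5)='.' (+4 fires, +6 burnt)
Step 6: cell (4,5)='.' (+2 fires, +4 burnt)
Step 7: cell (4,5)='.' (+0 fires, +2 burnt)
  fire out at step 7

1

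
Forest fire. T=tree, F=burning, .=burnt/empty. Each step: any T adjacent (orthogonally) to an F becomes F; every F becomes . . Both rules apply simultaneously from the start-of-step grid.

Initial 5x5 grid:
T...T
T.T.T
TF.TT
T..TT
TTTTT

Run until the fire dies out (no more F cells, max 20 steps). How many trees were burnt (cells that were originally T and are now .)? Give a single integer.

Step 1: +1 fires, +1 burnt (F count now 1)
Step 2: +2 fires, +1 burnt (F count now 2)
Step 3: +2 fires, +2 burnt (F count now 2)
Step 4: +1 fires, +2 burnt (F count now 1)
Step 5: +1 fires, +1 burnt (F count now 1)
Step 6: +1 fires, +1 burnt (F count now 1)
Step 7: +2 fires, +1 burnt (F count now 2)
Step 8: +2 fires, +2 burnt (F count now 2)
Step 9: +1 fires, +2 burnt (F count now 1)
Step 10: +1 fires, +1 burnt (F count now 1)
Step 11: +1 fires, +1 burnt (F count now 1)
Step 12: +0 fires, +1 burnt (F count now 0)
Fire out after step 12
Initially T: 16, now '.': 24
Total burnt (originally-T cells now '.'): 15

Answer: 15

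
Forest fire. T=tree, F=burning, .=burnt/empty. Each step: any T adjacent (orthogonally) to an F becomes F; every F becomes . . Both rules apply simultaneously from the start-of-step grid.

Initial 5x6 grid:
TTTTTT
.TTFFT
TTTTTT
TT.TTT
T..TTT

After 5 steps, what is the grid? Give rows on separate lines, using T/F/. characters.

Step 1: 6 trees catch fire, 2 burn out
  TTTFFT
  .TF..F
  TTTFFT
  TT.TTT
  T..TTT
Step 2: 7 trees catch fire, 6 burn out
  TTF..F
  .F....
  TTF..F
  TT.FFT
  T..TTT
Step 3: 5 trees catch fire, 7 burn out
  TF....
  ......
  TF....
  TT...F
  T..FFT
Step 4: 4 trees catch fire, 5 burn out
  F.....
  ......
  F.....
  TF....
  T....F
Step 5: 1 trees catch fire, 4 burn out
  ......
  ......
  ......
  F.....
  T.....

......
......
......
F.....
T.....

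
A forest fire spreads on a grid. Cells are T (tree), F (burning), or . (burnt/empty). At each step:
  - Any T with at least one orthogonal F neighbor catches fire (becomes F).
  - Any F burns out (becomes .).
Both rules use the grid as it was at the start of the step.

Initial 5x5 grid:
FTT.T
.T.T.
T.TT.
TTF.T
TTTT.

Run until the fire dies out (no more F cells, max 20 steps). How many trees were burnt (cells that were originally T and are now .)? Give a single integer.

Step 1: +4 fires, +2 burnt (F count now 4)
Step 2: +6 fires, +4 burnt (F count now 6)
Step 3: +3 fires, +6 burnt (F count now 3)
Step 4: +0 fires, +3 burnt (F count now 0)
Fire out after step 4
Initially T: 15, now '.': 23
Total burnt (originally-T cells now '.'): 13

Answer: 13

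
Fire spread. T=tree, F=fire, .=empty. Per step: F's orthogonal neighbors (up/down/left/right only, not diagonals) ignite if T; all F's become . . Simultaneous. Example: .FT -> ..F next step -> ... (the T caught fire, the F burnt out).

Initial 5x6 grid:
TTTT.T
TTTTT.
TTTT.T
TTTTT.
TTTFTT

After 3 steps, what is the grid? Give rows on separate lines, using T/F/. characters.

Step 1: 3 trees catch fire, 1 burn out
  TTTT.T
  TTTTT.
  TTTT.T
  TTTFT.
  TTF.FT
Step 2: 5 trees catch fire, 3 burn out
  TTTT.T
  TTTTT.
  TTTF.T
  TTF.F.
  TF...F
Step 3: 4 trees catch fire, 5 burn out
  TTTT.T
  TTTFT.
  TTF..T
  TF....
  F.....

TTTT.T
TTTFT.
TTF..T
TF....
F.....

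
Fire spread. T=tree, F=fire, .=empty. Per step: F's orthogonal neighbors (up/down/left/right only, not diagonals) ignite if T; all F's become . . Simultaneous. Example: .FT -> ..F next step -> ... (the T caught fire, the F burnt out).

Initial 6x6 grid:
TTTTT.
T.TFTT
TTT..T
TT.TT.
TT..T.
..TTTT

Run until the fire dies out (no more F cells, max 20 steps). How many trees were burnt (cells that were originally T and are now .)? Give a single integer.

Answer: 17

Derivation:
Step 1: +3 fires, +1 burnt (F count now 3)
Step 2: +4 fires, +3 burnt (F count now 4)
Step 3: +3 fires, +4 burnt (F count now 3)
Step 4: +3 fires, +3 burnt (F count now 3)
Step 5: +3 fires, +3 burnt (F count now 3)
Step 6: +1 fires, +3 burnt (F count now 1)
Step 7: +0 fires, +1 burnt (F count now 0)
Fire out after step 7
Initially T: 24, now '.': 29
Total burnt (originally-T cells now '.'): 17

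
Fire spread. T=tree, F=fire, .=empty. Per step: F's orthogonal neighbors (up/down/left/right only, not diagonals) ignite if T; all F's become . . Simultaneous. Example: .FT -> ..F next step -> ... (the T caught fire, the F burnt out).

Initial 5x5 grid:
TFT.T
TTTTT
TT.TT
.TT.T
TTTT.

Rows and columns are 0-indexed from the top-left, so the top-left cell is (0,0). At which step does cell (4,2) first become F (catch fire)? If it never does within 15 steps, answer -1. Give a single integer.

Step 1: cell (4,2)='T' (+3 fires, +1 burnt)
Step 2: cell (4,2)='T' (+3 fires, +3 burnt)
Step 3: cell (4,2)='T' (+3 fires, +3 burnt)
Step 4: cell (4,2)='T' (+4 fires, +3 burnt)
Step 5: cell (4,2)='F' (+4 fires, +4 burnt)
  -> target ignites at step 5
Step 6: cell (4,2)='.' (+2 fires, +4 burnt)
Step 7: cell (4,2)='.' (+0 fires, +2 burnt)
  fire out at step 7

5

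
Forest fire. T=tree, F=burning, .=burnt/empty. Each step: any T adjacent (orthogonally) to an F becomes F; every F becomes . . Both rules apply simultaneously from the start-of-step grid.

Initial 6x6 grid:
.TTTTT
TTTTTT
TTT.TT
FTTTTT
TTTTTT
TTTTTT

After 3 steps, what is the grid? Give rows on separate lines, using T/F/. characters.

Step 1: 3 trees catch fire, 1 burn out
  .TTTTT
  TTTTTT
  FTT.TT
  .FTTTT
  FTTTTT
  TTTTTT
Step 2: 5 trees catch fire, 3 burn out
  .TTTTT
  FTTTTT
  .FT.TT
  ..FTTT
  .FTTTT
  FTTTTT
Step 3: 5 trees catch fire, 5 burn out
  .TTTTT
  .FTTTT
  ..F.TT
  ...FTT
  ..FTTT
  .FTTTT

.TTTTT
.FTTTT
..F.TT
...FTT
..FTTT
.FTTTT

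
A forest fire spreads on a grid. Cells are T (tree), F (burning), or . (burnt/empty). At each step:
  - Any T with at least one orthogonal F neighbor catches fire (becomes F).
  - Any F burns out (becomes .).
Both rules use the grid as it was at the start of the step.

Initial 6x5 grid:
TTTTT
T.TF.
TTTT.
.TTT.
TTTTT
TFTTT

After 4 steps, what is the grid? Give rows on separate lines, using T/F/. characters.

Step 1: 6 trees catch fire, 2 burn out
  TTTFT
  T.F..
  TTTF.
  .TTT.
  TFTTT
  F.FTT
Step 2: 8 trees catch fire, 6 burn out
  TTF.F
  T....
  TTF..
  .FTF.
  F.FTT
  ...FT
Step 3: 5 trees catch fire, 8 burn out
  TF...
  T....
  TF...
  ..F..
  ...FT
  ....F
Step 4: 3 trees catch fire, 5 burn out
  F....
  T....
  F....
  .....
  ....F
  .....

F....
T....
F....
.....
....F
.....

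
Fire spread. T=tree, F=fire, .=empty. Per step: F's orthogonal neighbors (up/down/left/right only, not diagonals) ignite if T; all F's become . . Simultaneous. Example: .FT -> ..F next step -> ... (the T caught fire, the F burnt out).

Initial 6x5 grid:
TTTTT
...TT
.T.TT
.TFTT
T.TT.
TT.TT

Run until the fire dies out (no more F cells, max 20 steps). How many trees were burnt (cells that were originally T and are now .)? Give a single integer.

Step 1: +3 fires, +1 burnt (F count now 3)
Step 2: +4 fires, +3 burnt (F count now 4)
Step 3: +3 fires, +4 burnt (F count now 3)
Step 4: +3 fires, +3 burnt (F count now 3)
Step 5: +2 fires, +3 burnt (F count now 2)
Step 6: +1 fires, +2 burnt (F count now 1)
Step 7: +1 fires, +1 burnt (F count now 1)
Step 8: +0 fires, +1 burnt (F count now 0)
Fire out after step 8
Initially T: 20, now '.': 27
Total burnt (originally-T cells now '.'): 17

Answer: 17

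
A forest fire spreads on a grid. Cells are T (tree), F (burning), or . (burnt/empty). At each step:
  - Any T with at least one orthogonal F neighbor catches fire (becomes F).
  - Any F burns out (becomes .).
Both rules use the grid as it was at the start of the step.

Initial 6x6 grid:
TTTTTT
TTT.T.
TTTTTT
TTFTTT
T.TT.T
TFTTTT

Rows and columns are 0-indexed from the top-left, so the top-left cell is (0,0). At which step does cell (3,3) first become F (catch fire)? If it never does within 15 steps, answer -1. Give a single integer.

Step 1: cell (3,3)='F' (+6 fires, +2 burnt)
  -> target ignites at step 1
Step 2: cell (3,3)='.' (+8 fires, +6 burnt)
Step 3: cell (3,3)='.' (+6 fires, +8 burnt)
Step 4: cell (3,3)='.' (+7 fires, +6 burnt)
Step 5: cell (3,3)='.' (+2 fires, +7 burnt)
Step 6: cell (3,3)='.' (+1 fires, +2 burnt)
Step 7: cell (3,3)='.' (+0 fires, +1 burnt)
  fire out at step 7

1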